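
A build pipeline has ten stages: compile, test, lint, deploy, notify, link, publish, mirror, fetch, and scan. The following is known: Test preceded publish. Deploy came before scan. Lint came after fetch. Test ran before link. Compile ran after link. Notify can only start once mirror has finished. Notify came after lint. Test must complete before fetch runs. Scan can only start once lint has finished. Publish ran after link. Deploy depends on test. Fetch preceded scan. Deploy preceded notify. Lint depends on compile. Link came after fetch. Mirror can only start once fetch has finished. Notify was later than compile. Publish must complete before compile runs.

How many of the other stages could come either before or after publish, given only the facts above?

2

Forced before publish: fetch, link, and test; forced after publish: compile, lint, notify, and scan.
That leaves deploy and mirror with no forced order relative to publish — 2.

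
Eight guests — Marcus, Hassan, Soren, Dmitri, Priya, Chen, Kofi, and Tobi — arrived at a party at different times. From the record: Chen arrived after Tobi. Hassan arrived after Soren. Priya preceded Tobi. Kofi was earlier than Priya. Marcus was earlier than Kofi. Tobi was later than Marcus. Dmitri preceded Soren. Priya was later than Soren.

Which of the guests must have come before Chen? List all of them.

Dmitri, Kofi, Marcus, Priya, Soren, Tobi

Directly stated before Chen: Tobi.
Dmitri reaches Chen via Dmitri → Soren → Priya → Tobi → Chen.
Kofi reaches Chen via Kofi → Priya → Tobi → Chen.
Marcus reaches Chen via Marcus → Tobi → Chen.
Likewise Priya and Soren each reach Chen by chaining the stated constraints.
No chain forces Hassan ahead of Chen.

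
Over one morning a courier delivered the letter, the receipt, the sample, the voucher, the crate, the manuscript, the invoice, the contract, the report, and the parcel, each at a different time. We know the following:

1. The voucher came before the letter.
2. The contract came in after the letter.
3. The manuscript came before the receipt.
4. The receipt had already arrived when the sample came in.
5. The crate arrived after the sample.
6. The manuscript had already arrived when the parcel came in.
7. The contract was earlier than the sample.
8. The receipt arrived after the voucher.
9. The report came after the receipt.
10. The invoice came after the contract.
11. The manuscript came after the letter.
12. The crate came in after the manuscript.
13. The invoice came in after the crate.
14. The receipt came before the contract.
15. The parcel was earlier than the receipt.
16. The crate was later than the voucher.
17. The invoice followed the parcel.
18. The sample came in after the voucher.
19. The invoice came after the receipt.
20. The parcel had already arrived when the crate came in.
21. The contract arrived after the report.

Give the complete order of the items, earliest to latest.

the voucher, the letter, the manuscript, the parcel, the receipt, the report, the contract, the sample, the crate, the invoice

The constraints fix every adjacent pair, so only one ordering works:
the voucher → the letter → the manuscript → the parcel → the receipt → the report → the contract → the sample → the crate → the invoice.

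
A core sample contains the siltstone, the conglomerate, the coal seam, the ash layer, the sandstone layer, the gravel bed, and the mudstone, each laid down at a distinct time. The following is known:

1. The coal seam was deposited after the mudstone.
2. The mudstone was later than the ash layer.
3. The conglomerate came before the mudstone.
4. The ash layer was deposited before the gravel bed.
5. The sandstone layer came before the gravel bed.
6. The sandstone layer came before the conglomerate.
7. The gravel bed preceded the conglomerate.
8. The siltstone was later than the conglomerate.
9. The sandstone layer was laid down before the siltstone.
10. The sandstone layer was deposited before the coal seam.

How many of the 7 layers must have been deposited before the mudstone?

Directly stated before the mudstone: the ash layer and the conglomerate.
The gravel bed reaches the mudstone via the gravel bed → the conglomerate → the mudstone.
The sandstone layer reaches the mudstone via the sandstone layer → the conglomerate → the mudstone.
No chain forces the siltstone (or any of the others) ahead of the mudstone.
That's the ash layer, the conglomerate, the gravel bed, and the sandstone layer — 4 in all.

4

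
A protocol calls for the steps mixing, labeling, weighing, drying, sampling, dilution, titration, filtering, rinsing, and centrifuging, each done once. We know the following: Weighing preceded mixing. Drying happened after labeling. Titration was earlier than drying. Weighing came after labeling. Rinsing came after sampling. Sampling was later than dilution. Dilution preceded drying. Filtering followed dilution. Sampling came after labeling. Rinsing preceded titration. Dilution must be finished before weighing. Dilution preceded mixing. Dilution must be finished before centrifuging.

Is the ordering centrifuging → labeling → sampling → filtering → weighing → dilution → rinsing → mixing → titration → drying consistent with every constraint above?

The constraints require dilution before centrifuging, but in the proposed sequence centrifuging appears ahead of dilution. That one violation is enough.

no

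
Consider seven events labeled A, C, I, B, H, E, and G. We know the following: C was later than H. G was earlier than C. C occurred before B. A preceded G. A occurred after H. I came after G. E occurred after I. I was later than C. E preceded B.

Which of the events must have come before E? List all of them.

Directly stated before E: I.
A reaches E via A → G → I → E.
C reaches E via C → I → E.
G reaches E via G → I → E.
Likewise H reaches E by chaining the stated constraints.
No chain forces B ahead of E.

A, C, G, H, I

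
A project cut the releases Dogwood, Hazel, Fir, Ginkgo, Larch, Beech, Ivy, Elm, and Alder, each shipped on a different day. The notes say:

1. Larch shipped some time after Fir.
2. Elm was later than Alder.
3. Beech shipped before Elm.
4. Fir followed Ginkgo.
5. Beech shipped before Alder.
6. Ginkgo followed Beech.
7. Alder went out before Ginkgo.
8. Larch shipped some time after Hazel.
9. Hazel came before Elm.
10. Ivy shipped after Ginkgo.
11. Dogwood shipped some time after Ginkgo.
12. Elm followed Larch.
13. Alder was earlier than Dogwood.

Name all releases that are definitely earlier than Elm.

Alder, Beech, Fir, Ginkgo, Hazel, Larch

Directly stated before Elm: Alder, Beech, Hazel, and Larch.
Fir reaches Elm via Fir → Larch → Elm.
Ginkgo reaches Elm via Ginkgo → Fir → Larch → Elm.
No chain forces Ivy (or any of the others) ahead of Elm.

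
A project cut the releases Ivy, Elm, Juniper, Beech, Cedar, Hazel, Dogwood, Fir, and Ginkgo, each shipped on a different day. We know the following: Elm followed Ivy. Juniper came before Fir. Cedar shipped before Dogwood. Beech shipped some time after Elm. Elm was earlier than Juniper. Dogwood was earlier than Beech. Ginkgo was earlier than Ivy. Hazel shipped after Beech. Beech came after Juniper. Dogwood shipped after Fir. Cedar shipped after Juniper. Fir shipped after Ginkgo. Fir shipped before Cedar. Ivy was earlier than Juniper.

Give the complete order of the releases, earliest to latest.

The constraints fix every adjacent pair, so only one ordering works:
Ginkgo → Ivy → Elm → Juniper → Fir → Cedar → Dogwood → Beech → Hazel.

Ginkgo, Ivy, Elm, Juniper, Fir, Cedar, Dogwood, Beech, Hazel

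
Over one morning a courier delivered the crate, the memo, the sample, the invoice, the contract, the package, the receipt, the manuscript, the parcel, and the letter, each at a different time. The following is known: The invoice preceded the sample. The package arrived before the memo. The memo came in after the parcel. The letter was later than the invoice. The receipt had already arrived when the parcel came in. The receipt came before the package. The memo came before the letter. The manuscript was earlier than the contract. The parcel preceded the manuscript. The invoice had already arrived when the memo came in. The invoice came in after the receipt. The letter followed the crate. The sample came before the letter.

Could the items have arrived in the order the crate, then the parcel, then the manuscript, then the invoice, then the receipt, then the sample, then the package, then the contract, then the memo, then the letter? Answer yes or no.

The constraints require the receipt before the invoice, but in the proposed sequence the invoice appears ahead of the receipt. That one violation is enough.

no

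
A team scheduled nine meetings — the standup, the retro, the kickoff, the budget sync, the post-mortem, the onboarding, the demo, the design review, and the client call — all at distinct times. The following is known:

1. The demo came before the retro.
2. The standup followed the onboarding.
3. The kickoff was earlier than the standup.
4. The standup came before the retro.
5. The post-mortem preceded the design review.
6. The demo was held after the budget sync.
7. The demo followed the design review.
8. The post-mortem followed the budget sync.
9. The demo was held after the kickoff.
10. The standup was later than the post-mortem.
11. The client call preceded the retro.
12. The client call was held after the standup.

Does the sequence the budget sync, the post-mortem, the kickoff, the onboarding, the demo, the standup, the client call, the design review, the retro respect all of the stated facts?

The constraints require the design review before the demo, but in the proposed sequence the demo appears ahead of the design review. That one violation is enough.

no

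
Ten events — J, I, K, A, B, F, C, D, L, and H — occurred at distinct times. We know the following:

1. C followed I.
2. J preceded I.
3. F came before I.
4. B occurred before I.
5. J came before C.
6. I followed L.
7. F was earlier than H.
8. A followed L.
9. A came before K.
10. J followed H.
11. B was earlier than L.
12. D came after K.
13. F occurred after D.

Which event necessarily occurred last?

Every other event has a chain of constraints placing it before C, so C is last.

C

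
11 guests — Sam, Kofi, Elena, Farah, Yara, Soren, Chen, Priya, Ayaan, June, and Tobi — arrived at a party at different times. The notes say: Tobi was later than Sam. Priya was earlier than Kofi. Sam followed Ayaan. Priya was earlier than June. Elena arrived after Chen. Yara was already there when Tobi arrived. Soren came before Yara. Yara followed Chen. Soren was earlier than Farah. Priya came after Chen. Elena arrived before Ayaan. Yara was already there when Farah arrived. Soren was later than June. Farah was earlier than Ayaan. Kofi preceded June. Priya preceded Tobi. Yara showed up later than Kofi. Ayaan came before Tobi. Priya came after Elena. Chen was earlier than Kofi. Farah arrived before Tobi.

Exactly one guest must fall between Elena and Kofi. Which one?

Tracing the constraints gives Elena → Priya → Kofi, so Priya sits after Elena and before Kofi.
No other guest is forced both after Elena and before Kofi.

Priya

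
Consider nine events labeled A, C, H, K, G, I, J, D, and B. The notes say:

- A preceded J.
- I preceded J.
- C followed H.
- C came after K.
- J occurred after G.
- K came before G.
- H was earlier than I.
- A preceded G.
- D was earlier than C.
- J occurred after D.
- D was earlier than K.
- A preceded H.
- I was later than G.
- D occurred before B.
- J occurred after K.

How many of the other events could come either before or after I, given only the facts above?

Forced before I: A, D, G, H, and K; forced after I: J.
That leaves B and C with no forced order relative to I — 2.

2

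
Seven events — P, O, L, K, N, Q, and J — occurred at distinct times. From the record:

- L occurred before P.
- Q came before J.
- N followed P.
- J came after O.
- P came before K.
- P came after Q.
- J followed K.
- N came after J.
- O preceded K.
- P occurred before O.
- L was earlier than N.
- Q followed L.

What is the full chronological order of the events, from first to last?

L, Q, P, O, K, J, N

The constraints fix every adjacent pair, so only one ordering works:
L → Q → P → O → K → J → N.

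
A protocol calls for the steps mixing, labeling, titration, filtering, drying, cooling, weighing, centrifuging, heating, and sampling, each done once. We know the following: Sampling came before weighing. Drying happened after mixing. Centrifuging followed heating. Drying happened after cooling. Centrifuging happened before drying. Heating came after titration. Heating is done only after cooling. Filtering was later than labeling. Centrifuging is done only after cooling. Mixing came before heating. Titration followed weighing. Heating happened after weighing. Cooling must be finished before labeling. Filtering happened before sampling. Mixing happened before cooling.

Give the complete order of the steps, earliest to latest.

mixing, cooling, labeling, filtering, sampling, weighing, titration, heating, centrifuging, drying

The constraints fix every adjacent pair, so only one ordering works:
mixing → cooling → labeling → filtering → sampling → weighing → titration → heating → centrifuging → drying.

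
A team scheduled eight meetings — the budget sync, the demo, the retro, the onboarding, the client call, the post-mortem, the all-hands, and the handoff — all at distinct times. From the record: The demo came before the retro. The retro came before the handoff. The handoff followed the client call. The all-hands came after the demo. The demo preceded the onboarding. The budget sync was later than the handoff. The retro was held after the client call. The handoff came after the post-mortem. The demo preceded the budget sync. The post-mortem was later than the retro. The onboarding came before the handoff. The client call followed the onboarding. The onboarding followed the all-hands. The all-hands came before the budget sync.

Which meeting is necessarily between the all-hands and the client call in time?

Tracing the constraints gives the all-hands → the onboarding → the client call, so the onboarding sits after the all-hands and before the client call.
No other meeting is forced both after the all-hands and before the client call.

the onboarding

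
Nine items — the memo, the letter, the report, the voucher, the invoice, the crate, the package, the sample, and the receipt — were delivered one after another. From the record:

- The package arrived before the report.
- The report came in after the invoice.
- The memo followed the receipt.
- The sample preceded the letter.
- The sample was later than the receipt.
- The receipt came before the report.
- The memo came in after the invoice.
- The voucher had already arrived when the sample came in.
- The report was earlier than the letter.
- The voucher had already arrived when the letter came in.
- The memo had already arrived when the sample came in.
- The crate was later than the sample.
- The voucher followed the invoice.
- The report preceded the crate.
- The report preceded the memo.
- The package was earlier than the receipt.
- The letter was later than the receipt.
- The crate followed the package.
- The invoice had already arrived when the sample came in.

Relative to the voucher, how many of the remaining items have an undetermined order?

4

Forced before the voucher: the invoice; forced after the voucher: the crate, the letter, and the sample.
That leaves the memo, the package, the receipt, and the report with no forced order relative to the voucher — 4.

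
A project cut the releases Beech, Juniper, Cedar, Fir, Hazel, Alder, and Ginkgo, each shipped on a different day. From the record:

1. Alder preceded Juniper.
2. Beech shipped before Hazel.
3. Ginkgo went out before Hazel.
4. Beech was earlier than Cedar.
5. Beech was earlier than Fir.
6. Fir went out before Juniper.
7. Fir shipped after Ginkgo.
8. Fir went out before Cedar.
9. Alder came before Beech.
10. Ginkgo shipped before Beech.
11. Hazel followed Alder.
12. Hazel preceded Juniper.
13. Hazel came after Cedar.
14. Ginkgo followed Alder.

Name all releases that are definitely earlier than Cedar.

Directly stated before Cedar: Beech and Fir.
Alder reaches Cedar via Alder → Beech → Cedar.
Ginkgo reaches Cedar via Ginkgo → Beech → Cedar.

Alder, Beech, Fir, Ginkgo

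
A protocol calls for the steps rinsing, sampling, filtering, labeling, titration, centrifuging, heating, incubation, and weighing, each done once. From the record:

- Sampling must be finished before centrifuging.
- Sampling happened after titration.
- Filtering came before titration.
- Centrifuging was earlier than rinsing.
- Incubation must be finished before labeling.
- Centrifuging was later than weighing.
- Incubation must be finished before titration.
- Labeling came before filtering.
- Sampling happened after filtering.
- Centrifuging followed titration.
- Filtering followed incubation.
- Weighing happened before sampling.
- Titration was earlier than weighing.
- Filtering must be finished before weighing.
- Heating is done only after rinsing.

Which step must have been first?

Incubation has a chain of constraints placing it before every other step, so incubation must be first.

incubation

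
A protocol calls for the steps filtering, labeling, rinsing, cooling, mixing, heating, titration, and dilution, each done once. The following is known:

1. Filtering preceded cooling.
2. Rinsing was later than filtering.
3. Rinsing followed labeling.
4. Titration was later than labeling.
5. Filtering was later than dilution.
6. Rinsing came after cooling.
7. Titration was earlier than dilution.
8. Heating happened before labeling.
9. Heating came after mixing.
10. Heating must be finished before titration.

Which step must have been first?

Mixing has a chain of constraints placing it before every other step, so mixing must be first.

mixing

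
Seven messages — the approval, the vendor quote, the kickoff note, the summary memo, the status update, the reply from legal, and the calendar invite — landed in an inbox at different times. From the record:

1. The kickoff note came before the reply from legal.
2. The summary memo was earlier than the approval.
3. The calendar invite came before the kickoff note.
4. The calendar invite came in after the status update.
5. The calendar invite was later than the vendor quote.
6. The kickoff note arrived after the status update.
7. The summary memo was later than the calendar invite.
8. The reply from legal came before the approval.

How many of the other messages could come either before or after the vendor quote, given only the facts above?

Forced after the vendor quote: the approval, the calendar invite, the kickoff note, the reply from legal, and the summary memo.
That leaves the status update with no forced order relative to the vendor quote — 1.

1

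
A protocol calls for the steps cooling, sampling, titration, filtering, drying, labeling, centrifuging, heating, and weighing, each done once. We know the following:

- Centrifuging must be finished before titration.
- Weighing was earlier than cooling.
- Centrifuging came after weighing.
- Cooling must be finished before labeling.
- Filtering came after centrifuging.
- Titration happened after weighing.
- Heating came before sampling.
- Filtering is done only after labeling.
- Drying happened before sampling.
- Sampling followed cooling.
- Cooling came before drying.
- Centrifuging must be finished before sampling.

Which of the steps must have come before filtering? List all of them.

Directly stated before filtering: centrifuging and labeling.
Cooling reaches filtering via cooling → labeling → filtering.
Weighing reaches filtering via weighing → centrifuging → filtering.
No chain forces sampling (or any of the others) ahead of filtering.

centrifuging, cooling, labeling, weighing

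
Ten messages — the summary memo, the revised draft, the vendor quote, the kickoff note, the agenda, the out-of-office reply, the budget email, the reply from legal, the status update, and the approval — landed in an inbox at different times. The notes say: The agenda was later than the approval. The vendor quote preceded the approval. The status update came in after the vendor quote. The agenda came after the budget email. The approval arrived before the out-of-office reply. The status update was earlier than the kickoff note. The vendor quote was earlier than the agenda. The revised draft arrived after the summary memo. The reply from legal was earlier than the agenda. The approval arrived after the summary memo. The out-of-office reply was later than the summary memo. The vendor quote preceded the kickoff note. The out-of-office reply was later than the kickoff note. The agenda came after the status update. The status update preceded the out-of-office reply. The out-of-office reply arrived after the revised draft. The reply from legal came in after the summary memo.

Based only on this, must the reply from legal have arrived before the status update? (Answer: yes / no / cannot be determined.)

No chain of stated constraints runs from the reply from legal to the status update, and none runs from the status update to the reply from legal either.
So the relative order of the reply from legal and the status update is not fixed by the given facts.

cannot be determined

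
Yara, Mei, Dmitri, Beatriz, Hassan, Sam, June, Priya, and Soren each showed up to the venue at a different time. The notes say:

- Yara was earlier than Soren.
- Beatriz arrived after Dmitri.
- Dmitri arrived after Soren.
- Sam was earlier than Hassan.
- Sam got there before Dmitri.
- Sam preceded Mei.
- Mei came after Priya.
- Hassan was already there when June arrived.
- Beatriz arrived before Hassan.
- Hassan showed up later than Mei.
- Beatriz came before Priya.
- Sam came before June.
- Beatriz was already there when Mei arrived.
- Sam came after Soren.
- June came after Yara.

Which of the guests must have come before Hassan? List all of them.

Directly stated before Hassan: Beatriz, Mei, and Sam.
Dmitri reaches Hassan via Dmitri → Beatriz → Hassan.
Priya reaches Hassan via Priya → Mei → Hassan.
Soren reaches Hassan via Soren → Sam → Hassan.
Likewise Yara reaches Hassan by chaining the stated constraints.
No chain forces June ahead of Hassan.

Beatriz, Dmitri, Mei, Priya, Sam, Soren, Yara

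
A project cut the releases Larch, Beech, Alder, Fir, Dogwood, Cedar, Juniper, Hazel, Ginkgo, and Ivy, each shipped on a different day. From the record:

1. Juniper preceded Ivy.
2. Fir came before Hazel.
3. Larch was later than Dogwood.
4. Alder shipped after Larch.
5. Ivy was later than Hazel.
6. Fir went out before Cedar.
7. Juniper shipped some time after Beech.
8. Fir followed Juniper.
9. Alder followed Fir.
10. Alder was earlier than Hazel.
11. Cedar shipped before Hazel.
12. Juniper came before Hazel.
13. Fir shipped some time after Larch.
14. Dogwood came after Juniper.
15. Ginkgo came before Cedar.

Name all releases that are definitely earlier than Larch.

Beech, Dogwood, Juniper

Directly stated before Larch: Dogwood.
Beech reaches Larch via Beech → Juniper → Dogwood → Larch.
Juniper reaches Larch via Juniper → Dogwood → Larch.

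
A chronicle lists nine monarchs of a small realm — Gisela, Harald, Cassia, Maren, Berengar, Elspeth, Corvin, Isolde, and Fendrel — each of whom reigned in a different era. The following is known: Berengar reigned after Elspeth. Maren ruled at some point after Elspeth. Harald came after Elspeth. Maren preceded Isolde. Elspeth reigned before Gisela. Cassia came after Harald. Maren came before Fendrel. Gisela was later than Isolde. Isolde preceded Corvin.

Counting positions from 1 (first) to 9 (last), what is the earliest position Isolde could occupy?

Elspeth and Maren must both come before Isolde — 2 forced predecessors.
Nothing else is forced ahead of Isolde, so their earliest slot is position 2 + 1 = 3.

3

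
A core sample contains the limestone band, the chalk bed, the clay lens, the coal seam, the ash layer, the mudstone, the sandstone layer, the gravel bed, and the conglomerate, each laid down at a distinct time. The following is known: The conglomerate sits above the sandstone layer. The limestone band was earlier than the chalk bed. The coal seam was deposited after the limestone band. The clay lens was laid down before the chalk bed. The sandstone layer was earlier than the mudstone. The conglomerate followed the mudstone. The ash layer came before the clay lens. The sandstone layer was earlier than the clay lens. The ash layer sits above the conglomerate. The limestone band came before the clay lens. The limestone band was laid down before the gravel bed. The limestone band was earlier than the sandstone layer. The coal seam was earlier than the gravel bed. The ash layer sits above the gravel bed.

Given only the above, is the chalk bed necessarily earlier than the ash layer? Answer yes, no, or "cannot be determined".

Tracing the constraints gives the ash layer → the clay lens → the chalk bed, so the ash layer must come before the chalk bed.
That means the chalk bed cannot be before the ash layer.

no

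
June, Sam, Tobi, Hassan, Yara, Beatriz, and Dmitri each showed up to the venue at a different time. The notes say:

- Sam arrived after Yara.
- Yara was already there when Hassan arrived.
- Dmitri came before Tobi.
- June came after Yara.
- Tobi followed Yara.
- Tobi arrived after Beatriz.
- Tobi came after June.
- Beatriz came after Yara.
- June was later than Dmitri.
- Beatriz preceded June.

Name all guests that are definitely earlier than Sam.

Yara

Directly stated before Sam: Yara.
No chain forces Hassan (or any of the others) ahead of Sam.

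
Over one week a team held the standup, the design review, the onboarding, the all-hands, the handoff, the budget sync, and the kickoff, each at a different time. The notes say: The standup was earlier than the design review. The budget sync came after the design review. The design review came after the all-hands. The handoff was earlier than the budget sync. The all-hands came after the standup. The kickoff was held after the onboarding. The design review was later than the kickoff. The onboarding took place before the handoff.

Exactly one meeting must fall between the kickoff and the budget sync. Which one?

the design review

Tracing the constraints gives the kickoff → the design review → the budget sync, so the design review sits after the kickoff and before the budget sync.
No other meeting is forced both after the kickoff and before the budget sync.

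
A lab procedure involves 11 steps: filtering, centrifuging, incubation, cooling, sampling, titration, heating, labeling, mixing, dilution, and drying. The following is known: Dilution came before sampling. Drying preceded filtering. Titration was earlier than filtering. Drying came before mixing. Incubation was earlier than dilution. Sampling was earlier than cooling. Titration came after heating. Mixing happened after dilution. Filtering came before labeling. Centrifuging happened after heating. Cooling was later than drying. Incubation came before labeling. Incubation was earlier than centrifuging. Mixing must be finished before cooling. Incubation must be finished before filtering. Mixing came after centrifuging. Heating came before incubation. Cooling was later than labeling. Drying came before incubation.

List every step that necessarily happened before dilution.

Directly stated before dilution: incubation.
Drying reaches dilution via drying → incubation → dilution.
Heating reaches dilution via heating → incubation → dilution.

drying, heating, incubation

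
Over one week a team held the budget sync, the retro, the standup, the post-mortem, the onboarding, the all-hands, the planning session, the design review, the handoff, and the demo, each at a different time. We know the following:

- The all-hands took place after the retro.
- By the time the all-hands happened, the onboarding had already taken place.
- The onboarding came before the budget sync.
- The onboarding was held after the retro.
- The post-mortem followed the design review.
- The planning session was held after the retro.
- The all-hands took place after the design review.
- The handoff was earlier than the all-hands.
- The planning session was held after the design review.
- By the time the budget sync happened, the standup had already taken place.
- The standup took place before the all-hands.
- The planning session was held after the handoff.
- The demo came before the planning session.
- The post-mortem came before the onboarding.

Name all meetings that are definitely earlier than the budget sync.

the design review, the onboarding, the post-mortem, the retro, the standup

Directly stated before the budget sync: the onboarding and the standup.
The design review reaches the budget sync via the design review → the post-mortem → the onboarding → the budget sync.
The post-mortem reaches the budget sync via the post-mortem → the onboarding → the budget sync.
The retro reaches the budget sync via the retro → the onboarding → the budget sync.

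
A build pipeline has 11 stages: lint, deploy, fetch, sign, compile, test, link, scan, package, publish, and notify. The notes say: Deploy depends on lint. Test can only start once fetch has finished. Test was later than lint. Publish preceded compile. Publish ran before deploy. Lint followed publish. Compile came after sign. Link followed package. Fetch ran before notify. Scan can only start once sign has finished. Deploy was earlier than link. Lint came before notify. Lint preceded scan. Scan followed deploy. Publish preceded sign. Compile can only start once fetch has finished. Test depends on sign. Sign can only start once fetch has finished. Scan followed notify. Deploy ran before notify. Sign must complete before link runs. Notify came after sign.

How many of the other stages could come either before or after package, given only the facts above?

9

Forced after package: link.
That leaves compile, deploy, fetch, lint, notify, publish, scan, sign, and test with no forced order relative to package — 9.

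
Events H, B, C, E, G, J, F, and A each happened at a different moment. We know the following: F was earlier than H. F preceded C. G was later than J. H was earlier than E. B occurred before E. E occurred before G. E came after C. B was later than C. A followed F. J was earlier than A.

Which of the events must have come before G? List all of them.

B, C, E, F, H, J

Directly stated before G: E and J.
B reaches G via B → E → G.
C reaches G via C → E → G.
F reaches G via F → H → E → G.
Likewise H reaches G by chaining the stated constraints.
No chain forces A ahead of G.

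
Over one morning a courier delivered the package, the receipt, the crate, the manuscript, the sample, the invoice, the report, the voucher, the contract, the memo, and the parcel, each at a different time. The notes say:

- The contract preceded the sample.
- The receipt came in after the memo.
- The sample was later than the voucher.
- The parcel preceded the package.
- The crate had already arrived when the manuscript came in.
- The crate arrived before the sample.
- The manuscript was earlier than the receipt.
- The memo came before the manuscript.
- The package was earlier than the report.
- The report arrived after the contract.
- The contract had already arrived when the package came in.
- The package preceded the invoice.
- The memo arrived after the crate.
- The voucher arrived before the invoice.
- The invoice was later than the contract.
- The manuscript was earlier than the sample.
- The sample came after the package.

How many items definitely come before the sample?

Directly stated before the sample: the contract, the crate, the manuscript, the package, and the voucher.
The memo reaches the sample via the memo → the manuscript → the sample.
The parcel reaches the sample via the parcel → the package → the sample.
No chain forces the invoice (or any of the others) ahead of the sample.
That's the contract, the crate, the manuscript, the memo, the package, the parcel, and the voucher — 7 in all.

7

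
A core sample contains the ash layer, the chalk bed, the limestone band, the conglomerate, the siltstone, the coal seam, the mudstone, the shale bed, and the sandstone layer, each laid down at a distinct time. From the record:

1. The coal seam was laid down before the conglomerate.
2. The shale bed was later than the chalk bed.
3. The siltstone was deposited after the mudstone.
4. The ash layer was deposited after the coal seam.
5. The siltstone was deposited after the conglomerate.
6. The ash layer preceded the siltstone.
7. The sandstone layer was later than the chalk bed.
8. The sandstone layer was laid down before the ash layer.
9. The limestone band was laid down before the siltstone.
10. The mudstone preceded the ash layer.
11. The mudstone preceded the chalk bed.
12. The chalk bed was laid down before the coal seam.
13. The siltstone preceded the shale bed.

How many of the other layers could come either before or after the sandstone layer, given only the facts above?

3

Forced before the sandstone layer: the chalk bed and the mudstone; forced after the sandstone layer: the ash layer, the shale bed, and the siltstone.
That leaves the coal seam, the conglomerate, and the limestone band with no forced order relative to the sandstone layer — 3.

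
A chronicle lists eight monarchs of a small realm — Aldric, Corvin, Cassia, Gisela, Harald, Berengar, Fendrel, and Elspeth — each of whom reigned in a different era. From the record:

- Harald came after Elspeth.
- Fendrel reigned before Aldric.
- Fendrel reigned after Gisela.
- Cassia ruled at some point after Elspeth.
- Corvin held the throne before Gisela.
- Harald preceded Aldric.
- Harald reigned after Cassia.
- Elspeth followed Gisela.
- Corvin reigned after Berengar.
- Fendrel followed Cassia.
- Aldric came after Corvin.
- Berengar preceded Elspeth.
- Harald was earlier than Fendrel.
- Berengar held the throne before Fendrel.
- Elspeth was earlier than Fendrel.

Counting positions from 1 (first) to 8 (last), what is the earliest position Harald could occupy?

6

Berengar, Cassia, Corvin, Elspeth, and Gisela must all come before Harald — 5 forced predecessors.
Nothing else is forced ahead of Harald, so their earliest slot is position 5 + 1 = 6.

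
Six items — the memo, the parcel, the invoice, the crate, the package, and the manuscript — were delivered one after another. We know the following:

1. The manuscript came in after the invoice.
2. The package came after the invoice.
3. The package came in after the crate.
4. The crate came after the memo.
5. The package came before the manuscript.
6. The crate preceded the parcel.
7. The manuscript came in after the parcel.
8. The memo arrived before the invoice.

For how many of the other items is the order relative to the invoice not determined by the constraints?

2

Forced before the invoice: the memo; forced after the invoice: the manuscript and the package.
That leaves the crate and the parcel with no forced order relative to the invoice — 2.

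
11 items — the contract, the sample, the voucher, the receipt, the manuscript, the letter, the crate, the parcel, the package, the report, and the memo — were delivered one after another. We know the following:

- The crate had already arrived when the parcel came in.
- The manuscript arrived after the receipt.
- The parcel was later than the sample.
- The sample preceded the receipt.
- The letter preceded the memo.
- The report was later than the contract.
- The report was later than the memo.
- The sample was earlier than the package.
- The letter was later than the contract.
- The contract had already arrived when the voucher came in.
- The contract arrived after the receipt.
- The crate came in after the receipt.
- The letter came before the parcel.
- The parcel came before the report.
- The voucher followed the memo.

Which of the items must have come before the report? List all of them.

Directly stated before the report: the contract, the memo, and the parcel.
The crate reaches the report via the crate → the parcel → the report.
The letter reaches the report via the letter → the memo → the report.
The receipt reaches the report via the receipt → the contract → the report.
Likewise the sample reaches the report by chaining the stated constraints.
No chain forces the package (or any of the others) ahead of the report.

the contract, the crate, the letter, the memo, the parcel, the receipt, the sample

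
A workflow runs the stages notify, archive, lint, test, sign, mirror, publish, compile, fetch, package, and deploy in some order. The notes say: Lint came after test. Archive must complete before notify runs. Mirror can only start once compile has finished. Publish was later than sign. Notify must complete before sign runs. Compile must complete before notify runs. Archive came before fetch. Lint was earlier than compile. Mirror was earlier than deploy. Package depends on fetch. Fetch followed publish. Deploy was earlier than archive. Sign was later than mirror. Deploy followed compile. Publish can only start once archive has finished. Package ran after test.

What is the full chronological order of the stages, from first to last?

The constraints fix every adjacent pair, so only one ordering works:
test → lint → compile → mirror → deploy → archive → notify → sign → publish → fetch → package.

test, lint, compile, mirror, deploy, archive, notify, sign, publish, fetch, package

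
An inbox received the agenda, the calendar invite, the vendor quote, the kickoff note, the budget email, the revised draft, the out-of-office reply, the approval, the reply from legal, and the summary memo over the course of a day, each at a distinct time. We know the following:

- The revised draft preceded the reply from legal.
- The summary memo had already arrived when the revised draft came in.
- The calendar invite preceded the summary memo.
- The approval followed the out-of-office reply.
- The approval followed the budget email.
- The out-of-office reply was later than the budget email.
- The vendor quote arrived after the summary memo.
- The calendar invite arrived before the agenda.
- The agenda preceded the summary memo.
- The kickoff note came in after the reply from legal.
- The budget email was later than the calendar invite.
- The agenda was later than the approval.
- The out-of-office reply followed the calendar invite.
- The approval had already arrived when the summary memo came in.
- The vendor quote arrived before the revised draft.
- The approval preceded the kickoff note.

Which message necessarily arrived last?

Every other message has a chain of constraints placing it before the kickoff note, so the kickoff note is last.

the kickoff note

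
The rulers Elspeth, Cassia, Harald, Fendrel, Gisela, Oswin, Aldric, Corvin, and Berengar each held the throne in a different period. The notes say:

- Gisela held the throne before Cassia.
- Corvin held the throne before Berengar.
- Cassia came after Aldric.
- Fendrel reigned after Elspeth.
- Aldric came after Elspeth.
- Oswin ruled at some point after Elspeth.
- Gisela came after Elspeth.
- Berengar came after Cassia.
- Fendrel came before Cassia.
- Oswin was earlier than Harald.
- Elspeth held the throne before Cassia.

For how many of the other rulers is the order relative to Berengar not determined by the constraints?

Forced before Berengar: Aldric, Cassia, Corvin, Elspeth, Fendrel, and Gisela.
That leaves Harald and Oswin with no forced order relative to Berengar — 2.

2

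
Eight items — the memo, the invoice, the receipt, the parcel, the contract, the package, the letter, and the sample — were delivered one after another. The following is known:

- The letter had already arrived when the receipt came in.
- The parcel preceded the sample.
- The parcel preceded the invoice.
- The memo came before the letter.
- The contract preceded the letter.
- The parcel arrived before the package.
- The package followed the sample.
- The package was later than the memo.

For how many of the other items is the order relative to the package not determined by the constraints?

4

Forced before the package: the memo, the parcel, and the sample.
That leaves the contract, the invoice, the letter, and the receipt with no forced order relative to the package — 4.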